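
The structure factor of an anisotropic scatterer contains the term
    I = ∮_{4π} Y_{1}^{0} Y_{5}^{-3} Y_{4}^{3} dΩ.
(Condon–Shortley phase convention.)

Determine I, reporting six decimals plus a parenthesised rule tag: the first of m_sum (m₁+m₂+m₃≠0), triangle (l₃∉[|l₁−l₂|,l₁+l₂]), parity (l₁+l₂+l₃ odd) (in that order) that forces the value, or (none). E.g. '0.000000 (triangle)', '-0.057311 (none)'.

-0.196426 (none)

m-sum 0 ✓  L=10 even ✓  4≤4≤6 ✓
Π(2lᵢ+1) = 3×11×9 = 297
triangle coeff Δ(1,5,4) = 1/495
Σ_t [1,1]: t=1:−1/576 = -1/576
(3j)²=5/99 [(1 5 4; 0 0 0)], sign=-1
Σ_t [1,1]: t=1:−1/5040 = -1/5040
(3j)²=16/495 [(1 5 4; 0 -3 3)], sign=+1
⇒ 4πI² = 16/33
I = (-1)√(16/33/(4π)) = -0.19642560
No selection rule forces the value: the integral is nonzero (none).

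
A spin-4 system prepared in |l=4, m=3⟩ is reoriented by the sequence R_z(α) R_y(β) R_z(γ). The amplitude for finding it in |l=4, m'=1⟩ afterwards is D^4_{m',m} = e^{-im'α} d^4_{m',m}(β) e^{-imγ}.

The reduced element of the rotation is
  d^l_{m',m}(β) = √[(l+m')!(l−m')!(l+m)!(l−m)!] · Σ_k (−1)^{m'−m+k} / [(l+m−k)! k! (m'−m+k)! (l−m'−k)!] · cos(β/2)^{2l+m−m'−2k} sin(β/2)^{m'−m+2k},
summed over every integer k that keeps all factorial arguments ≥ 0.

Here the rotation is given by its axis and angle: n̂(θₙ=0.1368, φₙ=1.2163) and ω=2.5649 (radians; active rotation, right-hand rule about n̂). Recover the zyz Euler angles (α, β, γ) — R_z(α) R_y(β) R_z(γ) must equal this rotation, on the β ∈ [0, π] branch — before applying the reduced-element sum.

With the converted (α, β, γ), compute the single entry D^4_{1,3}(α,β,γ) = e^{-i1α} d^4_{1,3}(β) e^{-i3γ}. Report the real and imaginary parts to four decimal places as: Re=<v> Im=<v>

Axis–angle → zyz. n̂ = (sinθₙcosφₙ, sinθₙsinφₙ, cosθₙ) = (+0.047338, +0.127894, +0.990657), ω = 2.5649.
R = I cosω + sinω [n̂]ₓ + (1−cosω) n̂n̂ᵀ gives
  R = [-0.834151, -0.529031, +0.155942; +0.551290, -0.808202, +0.207097; +0.016472, +0.258719, +0.965812]
β = atan2(√(R₁₃²+R₂₃²), R₃₃) = 0.262238; α = atan2(R₂₃, R₁₃) mod 2π = 0.925385; γ = atan2(R₃₂, −R₃₁) mod 2π = 1.634377
Split into d^4_{1,3}(β=0.2622) × two z-phases.
Half-angle: c=0.991416, s=0.130744. N=√(120·6·5040·1)=1904.940944
k∈{2,3} keeps every argument non-negative
  k=2: (−1)^0·1904.9409/(240)·0.9914^6·0.1307^2 = +0.128839
  k=3: (−1)^1·1904.9409/(144)·0.9914^4·0.1307^4 = -0.003734
d^4_{1,3}(0.2622) = +0.128839 -0.003734 = +0.125105
Attach z-rotation phases: D = e^{-i(1)(0.9254)}·(+0.125105)·e^{-i(3)(1.6344)} = +0.112395+0.054942i

Re=0.1124 Im=0.0549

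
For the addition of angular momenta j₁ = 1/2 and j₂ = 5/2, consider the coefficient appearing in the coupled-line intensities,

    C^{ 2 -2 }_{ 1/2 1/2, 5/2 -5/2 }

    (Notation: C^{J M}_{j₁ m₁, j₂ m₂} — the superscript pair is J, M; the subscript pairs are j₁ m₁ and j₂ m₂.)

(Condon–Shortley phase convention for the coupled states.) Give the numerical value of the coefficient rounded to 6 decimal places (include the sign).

√[5·1!0!4!/6! · 1!0!0!5!0!4!] = √(480)
  +(−1)^0/∏(0,1,0,0,0,4)! = 1/24  (running 1/24)
⟨..|..⟩ = √(480)·(1/24) = +0.912871

+√(5/6) = +0.912871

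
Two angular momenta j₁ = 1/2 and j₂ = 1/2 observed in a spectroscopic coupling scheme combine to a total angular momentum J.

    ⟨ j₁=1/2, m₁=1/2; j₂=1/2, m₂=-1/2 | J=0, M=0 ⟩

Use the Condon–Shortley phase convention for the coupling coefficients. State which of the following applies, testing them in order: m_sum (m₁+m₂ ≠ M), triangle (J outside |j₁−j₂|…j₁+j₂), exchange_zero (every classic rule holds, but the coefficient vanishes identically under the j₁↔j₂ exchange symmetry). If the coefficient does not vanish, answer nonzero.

m-sum: m₁+m₂ = 1/2+(-1/2) = 0, M = 0  ✓
triangle: |j₁−j₂| = 0 ≤ J = 0 ≤ j₁+j₂ = 1  ✓
exchange: j₁≠j₂ or m₁≠m₂ — the exchange symmetry imposes no constraint here
value check: CG = +√(1/2) = +0.707107 ≠ 0

nonzero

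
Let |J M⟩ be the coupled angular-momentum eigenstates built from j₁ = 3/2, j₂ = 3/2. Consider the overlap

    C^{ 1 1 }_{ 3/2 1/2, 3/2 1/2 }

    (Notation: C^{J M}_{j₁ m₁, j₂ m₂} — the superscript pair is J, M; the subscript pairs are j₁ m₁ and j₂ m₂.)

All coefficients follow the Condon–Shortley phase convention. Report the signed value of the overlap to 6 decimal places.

j₁+j₂−J=2  J+j₁−j₂=1  J−j₁+j₂=1  j₁+j₂+J+1=5
(j₁±m₁, j₂±m₂, J±M) = (2,1,2,1,2,0)
P² = 2/5
sum k=1..1:
  [1] −1/1 = -1
S = -1
C² = P²·S² = 2/5 ; C = -0.632456

-0.632456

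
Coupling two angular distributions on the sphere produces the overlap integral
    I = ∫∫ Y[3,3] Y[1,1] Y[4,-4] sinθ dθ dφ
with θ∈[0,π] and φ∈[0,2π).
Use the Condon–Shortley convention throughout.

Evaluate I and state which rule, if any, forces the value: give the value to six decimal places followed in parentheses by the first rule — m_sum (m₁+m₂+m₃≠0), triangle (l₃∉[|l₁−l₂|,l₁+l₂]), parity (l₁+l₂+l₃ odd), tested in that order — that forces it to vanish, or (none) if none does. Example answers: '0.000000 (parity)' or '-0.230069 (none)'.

m-sum 0 ✓  L=8 even ✓  2≤4≤4 ✓
Π(2lᵢ+1) = 7×3×9 = 189
triangle coeff Δ(3,1,4) = 1/252
Σ_t [0,0]: t=0:+1/36 = 1/36
(3j)²=4/63 [(3 1 4; 0 0 0)], sign=+1
Σ_t [0,0]: t=0:+1/1440 = 1/1440
(3j)²=1/9 [(3 1 4; 3 1 -4)], sign=+1
⇒ 4πI² = 4/3
I = (+1)√(4/3/(4π)) = 0.32573501
No selection rule forces the value: the integral is nonzero (none).

0.325735 (none)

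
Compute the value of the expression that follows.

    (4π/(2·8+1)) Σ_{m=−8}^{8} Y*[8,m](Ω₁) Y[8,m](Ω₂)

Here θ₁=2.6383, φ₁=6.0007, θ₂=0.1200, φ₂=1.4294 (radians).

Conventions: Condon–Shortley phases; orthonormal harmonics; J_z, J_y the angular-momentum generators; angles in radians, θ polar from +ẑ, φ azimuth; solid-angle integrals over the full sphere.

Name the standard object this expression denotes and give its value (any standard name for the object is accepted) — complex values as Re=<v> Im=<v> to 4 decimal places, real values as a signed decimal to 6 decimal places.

This sum is the spherical-harmonic addition theorem: it equals the Legendre polynomial P_l(cos γ) of the angle γ between the two directions.
Term-by-term m-sum for l=8 (normalisation 4π/17 = 0.739198):
  term(m=-8) = 0.00000 - 0.00000j   from Y*(Ω₁)=-0.00096 - 0.00116j, Y(Ω₂)=0.00000 + 0.00000j
  term(m=-7) = -0.00000 - 0.00000j   from Y*(Ω₁)=0.00434 + 0.01007j, Y(Ω₂)=-0.00000 + 0.00000j
  term(m=-6) = -0.00000 + 0.00000j   from Y*(Ω₁)=-0.00617 - 0.04942j, Y(Ω₂)=-0.00001 - 0.00001j
  term(m=-5) = 0.00002 + 0.00003j   from Y*(Ω₁)=-0.02495 + 0.15625j, Y(Ω₂)=0.00015 - 0.00018j
  term(m=-4) = 0.00080 - 0.00051j   from Y*(Ω₁)=0.15095 - 0.31994j, Y(Ω₂)=0.00226 + 0.00143j
  term(m=-3) = -0.00482 - 0.01069j   from Y*(Ω₁)=-0.34173 + 0.38701j, Y(Ω₂)=-0.00935 + 0.02069j
  term(m=-2) = -0.04658 + 0.01351j   from Y*(Ω₁)=0.30004 - 0.19020j, Y(Ω₂)=-0.13111 - 0.03810j
  term(m=-1) = -0.01408 - 0.09915j   from Y*(Ω₁)=0.18521 - 0.05376j, Y(Ω₂)=0.07318 - 0.51410j
  term(m=+0) = -0.38109 + 0.00000j   from Y*(Ω₁)=-0.43284 + 0.00000j, Y(Ω₂)=0.88045 + 0.00000j
  term(m=+1) = -0.01408 + 0.09915j   from Y*(Ω₁)=-0.18521 - 0.05376j, Y(Ω₂)=-0.07318 - 0.51410j
  term(m=+2) = -0.04658 - 0.01351j   from Y*(Ω₁)=0.30004 + 0.19020j, Y(Ω₂)=-0.13111 + 0.03810j
  term(m=+3) = -0.00482 + 0.01069j   from Y*(Ω₁)=0.34173 + 0.38701j, Y(Ω₂)=0.00935 + 0.02069j
  term(m=+4) = 0.00080 + 0.00051j   from Y*(Ω₁)=0.15095 + 0.31994j, Y(Ω₂)=0.00226 - 0.00143j
  term(m=+5) = 0.00002 - 0.00003j   from Y*(Ω₁)=0.02495 + 0.15625j, Y(Ω₂)=-0.00015 - 0.00018j
  term(m=+6) = -0.00000 - 0.00000j   from Y*(Ω₁)=-0.00617 + 0.04942j, Y(Ω₂)=-0.00001 + 0.00001j
  term(m=+7) = -0.00000 + 0.00000j   from Y*(Ω₁)=-0.00434 + 0.01007j, Y(Ω₂)=0.00000 + 0.00000j
  term(m=+8) = 0.00000 + 0.00000j   from Y*(Ω₁)=-0.00096 + 0.00116j, Y(Ω₂)=0.00000 - 0.00000j
Total Σ_m = -0.51040 - 0.00000j. Multiply by 0.739198: -0.37729 - 0.00000j. P_8(cos γ) = -0.377290

Legendre polynomial (addition theorem), -0.377290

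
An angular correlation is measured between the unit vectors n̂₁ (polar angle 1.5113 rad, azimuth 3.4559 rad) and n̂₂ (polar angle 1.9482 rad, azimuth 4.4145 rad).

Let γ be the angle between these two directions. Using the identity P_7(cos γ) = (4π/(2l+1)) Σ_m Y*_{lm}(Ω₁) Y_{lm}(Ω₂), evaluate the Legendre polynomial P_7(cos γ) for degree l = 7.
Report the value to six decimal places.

Expand P_7 via completeness: Σ_{m} conj(Y_{7,m}) at Ω₁ times Y_{7,m} at Ω₂ —
  m=-7: (0.290709, -0.399255) × (0.261194, 0.147623) = (0.134871, -0.061368)  (running Σ = (0.134871, -0.061368))
  m=-6: (-0.034108, 0.104657) × (-0.095608, 0.434609) = (-0.042224, -0.024830)  (running Σ = (0.092647, -0.086198))
  m=-5: (-0.000257, 0.346977) × (-0.194337, 0.015845) = (-0.005448, -0.067435)  (running Σ = (0.087199, -0.153632))
  m=-4: (-0.039480, -0.121752) × (0.092316, 0.231640) = (0.024558, -0.020385)  (running Σ = (0.111757, -0.174017))
  m=-3: (-0.178964, -0.246553) × (-0.230369, 0.185199) = (0.086889, 0.023654)  (running Σ = (0.198646, -0.150363))
  m=-2: (0.109571, 0.079658) × (0.111324, 0.075473) = (0.006186, 0.017137)  (running Σ = (0.204832, -0.133225))
  m=-1: (0.274618, 0.089274) × (-0.091997, 0.299640) = (-0.052014, 0.074074)  (running Σ = (0.152818, -0.059152))
  m=0: (-0.137622, -0.000000) × (0.098865, 0.000000) = (-0.013606, -0.000000)  (running Σ = (0.139212, -0.059152))
  m=1: (-0.274618, 0.089274) × (0.091997, 0.299640) = (-0.052014, -0.074074)  (running Σ = (0.087198, -0.133225))
  m=2: (0.109571, -0.079658) × (0.111324, -0.075473) = (0.006186, -0.017137)  (running Σ = (0.093384, -0.150363))
  m=3: (0.178964, -0.246553) × (0.230369, 0.185199) = (0.086889, -0.023654)  (running Σ = (0.180273, -0.174017))
  m=4: (-0.039480, 0.121752) × (0.092316, -0.231640) = (0.024558, 0.020385)  (running Σ = (0.204831, -0.153632))
  m=5: (0.000257, 0.346977) × (0.194337, 0.015845) = (-0.005448, 0.067435)  (running Σ = (0.199383, -0.086198))
  m=6: (-0.034108, -0.104657) × (-0.095608, -0.434609) = (-0.042224, 0.024830)  (running Σ = (0.157159, -0.061368))
  m=7: (-0.290709, -0.399255) × (-0.261194, 0.147623) = (0.134871, 0.061368)  (running Σ = (0.292030, -0.000000))
Accumulated sum (0.292030, -0.000000); after 4π/(2l+1) scaling, (0.244650, -0.000000) ⇒ P_7 = 0.244650

0.244650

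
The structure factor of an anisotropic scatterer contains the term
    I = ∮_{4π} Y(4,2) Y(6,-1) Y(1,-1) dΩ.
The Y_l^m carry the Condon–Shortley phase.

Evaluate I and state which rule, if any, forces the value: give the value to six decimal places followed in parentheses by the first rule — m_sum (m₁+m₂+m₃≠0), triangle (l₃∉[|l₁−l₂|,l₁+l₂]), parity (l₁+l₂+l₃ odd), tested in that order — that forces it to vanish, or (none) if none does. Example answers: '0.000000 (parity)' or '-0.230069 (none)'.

0.000000 (triangle)

triangle: need 2≤l₃≤10, have 1; I=0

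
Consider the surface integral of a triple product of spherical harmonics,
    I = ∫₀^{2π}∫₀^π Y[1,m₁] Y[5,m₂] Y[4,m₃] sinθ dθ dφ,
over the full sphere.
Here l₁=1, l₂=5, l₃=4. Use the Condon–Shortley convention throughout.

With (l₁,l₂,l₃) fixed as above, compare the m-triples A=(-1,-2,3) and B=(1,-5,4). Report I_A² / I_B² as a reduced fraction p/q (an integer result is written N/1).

1/15

l's match ⇒ only the (l;m) 3-j factors differ between A and B.
A: triangle coeff Δ(1,5,4) = 1/495; Σ_t [2,2]: t=2:+1/10080 = 1/10080; (3j)²=1/165 [(1 5 4; -1 -2 3)], sign=-1
B: triangle coeff Δ(1,5,4) = 1/495; Σ_t [0,0]: t=0:+1/80640 = 1/80640; (3j)²=1/11 [(1 5 4; 1 -5 4)], sign=+1
I_A²/I_B² = (1/165)/(1/11) = 1/15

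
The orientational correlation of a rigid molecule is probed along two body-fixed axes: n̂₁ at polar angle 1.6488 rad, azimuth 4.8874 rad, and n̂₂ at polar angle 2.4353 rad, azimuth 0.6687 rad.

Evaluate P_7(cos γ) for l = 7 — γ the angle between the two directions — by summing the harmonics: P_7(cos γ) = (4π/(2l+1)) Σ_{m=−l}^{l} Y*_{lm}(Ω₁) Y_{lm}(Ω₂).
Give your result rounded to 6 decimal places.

Summing Y*_{l m}(θ₁,φ₁)·Y_{l m}(θ₂,φ₂) over m ∈ [−7, 7]; prefactor 4π/(2·7+1) = 0.837758:
  m=-7: (-0.460530, 0.165876) × (-0.000764, 0.024243) = (-0.003670, -0.011291)  (running Σ = (-0.003670, -0.011291))
  m=-6: (0.071222, 0.124181) × (0.068548, -0.081352) = (0.014984, 0.002718)  (running Σ = (0.011315, -0.008573))
  m=-5: (-0.255494, 0.213346) × (-0.270067, 0.055282) = (0.057206, -0.071742)  (running Σ = (0.068521, -0.080315))
  m=-4: (0.126210, 0.106314) × (0.400206, 0.201679) = (0.029068, 0.068001)  (running Σ = (0.097589, -0.012313))
  m=-3: (-0.143117, 0.247066) × (-0.162015, -0.348378) = (0.109259, 0.009830)  (running Σ = (0.206849, -0.002483))
  m=-2: (0.163205, 0.059578) × (0.008848, -0.037218) = (0.003661, -0.005547)  (running Σ = (0.210510, -0.008030))
  m=-1: (-0.046551, 0.263270) × (-0.309233, 0.244337) = (-0.049931, -0.092786)  (running Σ = (0.160579, -0.100816))
  m=0: (0.176193, -0.000000) × (0.085903, 0.000000) = (0.015136, 0.000000)  (running Σ = (0.175714, -0.100816))
  m=1: (0.046551, 0.263270) × (0.309233, 0.244337) = (-0.049931, 0.092786)  (running Σ = (0.125783, -0.008030))
  m=2: (0.163205, -0.059578) × (0.008848, 0.037218) = (0.003661, 0.005547)  (running Σ = (0.129444, -0.002483))
  m=3: (0.143117, 0.247066) × (0.162015, -0.348378) = (0.109259, -0.009830)  (running Σ = (0.238704, -0.012313))
  m=4: (0.126210, -0.106314) × (0.400206, -0.201679) = (0.029068, -0.068001)  (running Σ = (0.267772, -0.080315))
  m=5: (0.255494, 0.213346) × (0.270067, 0.055282) = (0.057206, 0.071742)  (running Σ = (0.324978, -0.008573))
  m=6: (0.071222, -0.124181) × (0.068548, 0.081352) = (0.014984, -0.002718)  (running Σ = (0.339963, -0.011291))
  m=7: (0.460530, 0.165876) × (0.000764, 0.024243) = (-0.003670, 0.011291)  (running Σ = (0.336293, 0.000000))
Σ over m = (0.336293, 0.000000); ×(4π/15) → (0.281732, 0.000000). Real part: 0.281732

0.281732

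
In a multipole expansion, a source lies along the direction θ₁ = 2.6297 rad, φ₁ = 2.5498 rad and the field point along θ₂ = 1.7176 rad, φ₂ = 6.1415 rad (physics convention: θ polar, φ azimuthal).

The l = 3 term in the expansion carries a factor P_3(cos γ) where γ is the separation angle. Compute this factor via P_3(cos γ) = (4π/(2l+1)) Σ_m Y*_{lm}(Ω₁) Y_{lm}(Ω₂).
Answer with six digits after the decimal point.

0.389561

Term-by-term m-sum for l=3 (normalisation 4π/7 = 1.795196):
  term(m=-3) = -0.004331+0.019326i   from Y*(Ω₁)=+0.009962+0.048012i, Y(Ω₂)=+0.367964+0.166559i
  term(m=-2) = +0.019435-0.024502i   from Y*(Ω₁)=-0.080723+0.197949i, Y(Ω₂)=-0.140460-0.040903i
  term(m=-1) = +0.113957-0.055063i   from Y*(Ω₁)=-0.367915+0.247296i, Y(Ω₂)=-0.282640-0.040316i
  term(m=+0) = -0.041120-0.000000i   from Y*(Ω₁)=-0.260385-0.000000i, Y(Ω₂)=+0.157921+0.000000i
  term(m=+1) = +0.113957+0.055063i   from Y*(Ω₁)=+0.367915+0.247296i, Y(Ω₂)=+0.282640-0.040316i
  term(m=+2) = +0.019435+0.024502i   from Y*(Ω₁)=-0.080723-0.197949i, Y(Ω₂)=-0.140460+0.040903i
  term(m=+3) = -0.004331-0.019326i   from Y*(Ω₁)=-0.009962+0.048012i, Y(Ω₂)=-0.367964+0.166559i
Total Σ_m = +0.217002+0.000000i. Multiply by 1.795196: +0.389561+0.000000i. P_3(cos γ) = 0.389561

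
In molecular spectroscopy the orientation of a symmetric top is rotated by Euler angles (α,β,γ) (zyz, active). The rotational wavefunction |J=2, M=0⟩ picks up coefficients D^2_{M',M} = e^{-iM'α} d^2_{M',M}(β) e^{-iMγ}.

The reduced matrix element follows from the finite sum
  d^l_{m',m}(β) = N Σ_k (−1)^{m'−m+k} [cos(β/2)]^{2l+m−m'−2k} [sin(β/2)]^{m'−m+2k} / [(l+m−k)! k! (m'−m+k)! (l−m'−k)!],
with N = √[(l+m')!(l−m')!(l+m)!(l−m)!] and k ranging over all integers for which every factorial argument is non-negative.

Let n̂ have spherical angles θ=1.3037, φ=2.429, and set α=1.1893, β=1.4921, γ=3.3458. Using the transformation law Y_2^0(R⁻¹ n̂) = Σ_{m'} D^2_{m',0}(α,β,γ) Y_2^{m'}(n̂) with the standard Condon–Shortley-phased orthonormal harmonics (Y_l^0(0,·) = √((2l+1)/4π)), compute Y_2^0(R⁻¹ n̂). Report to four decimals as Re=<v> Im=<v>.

Re=-0.2103 Im=0.0000

Need the full column D^2_{m',0} for m'=−2..2 at α=1.1893, β=1.4921, γ=3.3458.
cos(β/2)=0.734376, sin(β/2)=0.678743
d^2_{-2,0}: single k=2 term ⇒ +0.608588;  D = -0.439870+0.420587i
d^2_{-1,0}: k∈[1..2] ⇒ +0.658470 -0.562484 = +0.095985;  D = +0.035736+0.089085i
d^2_{0,0}: k∈[0..2] ⇒ +0.290853 -0.993820 +0.212238 = -0.490729;  D = -0.490729+0.000000i
d^2_{1,0}: k∈[0..1] ⇒ -0.658470 +0.562484 = -0.095985;  D = -0.035736+0.089085i
d^2_{2,0}: single k=0 term ⇒ +0.608588;  D = -0.439870-0.420587i
Y_2^{m'}(θ=1.3037,φ=2.429) and Σ D·Y over m':
  (-0.4399+0.4206i)·(+0.0521+0.3556i)  (+0.0357+0.0891i)·(-0.1488-0.1286i)  (-0.4907+0.0000i)·(-0.2495+0.0000i)  (-0.0357+0.0891i)·(+0.1488-0.1286i)  (-0.4399-0.4206i)·(+0.0521-0.3556i)
Y_2^0(R⁻¹ n̂) = -0.210262+0.000000i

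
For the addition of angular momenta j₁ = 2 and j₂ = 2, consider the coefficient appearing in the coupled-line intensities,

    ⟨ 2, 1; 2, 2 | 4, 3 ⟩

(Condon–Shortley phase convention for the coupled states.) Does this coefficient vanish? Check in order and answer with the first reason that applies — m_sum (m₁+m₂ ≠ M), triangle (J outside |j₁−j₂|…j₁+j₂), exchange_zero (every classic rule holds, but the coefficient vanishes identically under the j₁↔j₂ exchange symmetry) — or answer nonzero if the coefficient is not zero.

m-sum: m₁+m₂ = 1+2 = 3, M = 3  ✓
triangle: |j₁−j₂| = 0 ≤ J = 4 ≤ j₁+j₂ = 4  ✓
exchange: j₁≠j₂ or m₁≠m₂ — the exchange symmetry imposes no constraint here
value check: CG = +√(1/2) = +0.707107 ≠ 0

nonzero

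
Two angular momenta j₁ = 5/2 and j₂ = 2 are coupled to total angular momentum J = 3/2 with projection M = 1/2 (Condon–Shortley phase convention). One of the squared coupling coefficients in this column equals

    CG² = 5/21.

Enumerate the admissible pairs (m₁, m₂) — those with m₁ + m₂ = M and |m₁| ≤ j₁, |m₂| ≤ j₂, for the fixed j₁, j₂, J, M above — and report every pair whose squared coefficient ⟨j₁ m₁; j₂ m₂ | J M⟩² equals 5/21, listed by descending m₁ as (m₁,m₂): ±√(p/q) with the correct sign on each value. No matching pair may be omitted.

Admissible pairs with m₁+m₂ = M = 1/2: (-3/2,2), (-1/2,1), (1/2,0), (3/2,-1), (5/2,-2)
  (m₁,m₂)=(5/2,-2): CG² = 8/21, CG = +√(8/21)
  (m₁,m₂)=(3/2,-1): CG² = 2/105, CG = −√(2/105)
  (m₁,m₂)=(1/2,0): CG² = 2/35, CG = −√(2/35)
  (m₁,m₂)=(-1/2,1): CG² = 5/21, CG = +√(5/21)   ← matches the target
  (m₁,m₂)=(-3/2,2): CG² = 32/105, CG = −√(32/105)
Pairs with CG² = 5/21: (-1/2,1): +√(5/21)

(-1/2,1): +√(5/21)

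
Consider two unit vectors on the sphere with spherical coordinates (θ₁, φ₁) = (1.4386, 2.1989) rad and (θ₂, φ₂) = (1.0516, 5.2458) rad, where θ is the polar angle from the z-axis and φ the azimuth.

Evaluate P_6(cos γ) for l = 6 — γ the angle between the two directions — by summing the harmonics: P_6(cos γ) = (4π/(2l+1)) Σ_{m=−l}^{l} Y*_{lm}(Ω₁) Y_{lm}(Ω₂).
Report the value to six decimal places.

-0.378029

Expand P_6 via completeness: Σ_{m} conj(Y_{6,m}) at Ω₁ times Y_{6,m} at Ω₂ —
  [-6]  conj(Y_{6,-6})(Ω₁) = 0.37115 + 0.26893j ; Y_{6,-6}(Ω₂) = 0.20656 - 0.01217j ; Δ = 0.07994 + 0.05103j
  [-5]  conj(Y_{6,-5})(Ω₁) = -0.00023 - 0.21112j ; Y_{6,-5}(Ω₂) = 0.18717 - 0.36437j ; Δ = -0.07697 - 0.03943j
  [-4]  conj(Y_{6,-4})(Ω₁) = 0.22529 - 0.16398j ; Y_{6,-4}(Ω₂) = -0.18478 - 0.29288j ; Δ = -0.08966 - 0.03568j
  [-3]  conj(Y_{6,-3})(Ω₁) = -0.22346 - 0.07245j ; Y_{6,-3}(Ω₂) = 0.06170 - 0.00182j ; Δ = -0.01392 - 0.00406j
  [-2]  conj(Y_{6,-2})(Ω₁) = -0.06904 - 0.21219j ; Y_{6,-2}(Ω₂) = 0.16970 - 0.30771j ; Δ = -0.07701 - 0.01476j
  [-1]  conj(Y_{6,-1})(Ω₁) = -0.14198 + 0.19551j ; Y_{6,-1}(Ω₂) = -0.03480 - 0.05894j ; Δ = 0.01647 + 0.00156j
  [+0]  conj(Y_{6,0})(Ω₁) = -0.20784 + 0.00000j ; Y_{6,0}(Ω₂) = 0.33086 + 0.00000j ; Δ = -0.06877 + 0.00000j
  [+1]  conj(Y_{6,1})(Ω₁) = 0.14198 + 0.19551j ; Y_{6,1}(Ω₂) = 0.03480 - 0.05894j ; Δ = 0.01647 - 0.00156j
  [+2]  conj(Y_{6,2})(Ω₁) = -0.06904 + 0.21219j ; Y_{6,2}(Ω₂) = 0.16970 + 0.30771j ; Δ = -0.07701 + 0.01476j
  [+3]  conj(Y_{6,3})(Ω₁) = 0.22346 - 0.07245j ; Y_{6,3}(Ω₂) = -0.06170 - 0.00182j ; Δ = -0.01392 + 0.00406j
  [+4]  conj(Y_{6,4})(Ω₁) = 0.22529 + 0.16398j ; Y_{6,4}(Ω₂) = -0.18478 + 0.29288j ; Δ = -0.08966 + 0.03568j
  [+5]  conj(Y_{6,5})(Ω₁) = 0.00023 - 0.21112j ; Y_{6,5}(Ω₂) = -0.18717 - 0.36437j ; Δ = -0.07697 + 0.03943j
  [+6]  conj(Y_{6,6})(Ω₁) = 0.37115 - 0.26893j ; Y_{6,6}(Ω₂) = 0.20656 + 0.01217j ; Δ = 0.07994 - 0.05103j
Accumulated sum -0.39107 + 0.00000j; after 4π/(2l+1) scaling, -0.37803 + 0.00000j ⇒ P_6 = -0.378029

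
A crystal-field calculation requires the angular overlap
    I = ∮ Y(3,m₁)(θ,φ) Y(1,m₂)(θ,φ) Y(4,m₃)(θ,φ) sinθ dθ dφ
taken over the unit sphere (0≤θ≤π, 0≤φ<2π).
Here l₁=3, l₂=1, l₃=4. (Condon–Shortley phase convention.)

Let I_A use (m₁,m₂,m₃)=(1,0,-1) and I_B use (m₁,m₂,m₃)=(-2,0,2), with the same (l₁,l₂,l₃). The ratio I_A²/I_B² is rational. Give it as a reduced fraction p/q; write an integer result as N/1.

Shared (l₁,l₂,l₃)=(3,1,4): N and (l;000)² cancel in I_A²/I_B².
A: Δ = 0!·6!·2!/9! = 1/252; Racah Σ t=0..0: t=0:+1/48 = 1/48; ⇒ 3j(3 1 4; 1 0 -1)² = 5/84, sgn -1
B: Δ = 0!·6!·2!/9! = 1/252; Racah Σ t=0..0: t=0:+1/120 = 1/120; ⇒ 3j(3 1 4; -2 0 2)² = 1/21, sgn +1
I_A²/I_B² = (5/84)/(1/21) = 5/4

5/4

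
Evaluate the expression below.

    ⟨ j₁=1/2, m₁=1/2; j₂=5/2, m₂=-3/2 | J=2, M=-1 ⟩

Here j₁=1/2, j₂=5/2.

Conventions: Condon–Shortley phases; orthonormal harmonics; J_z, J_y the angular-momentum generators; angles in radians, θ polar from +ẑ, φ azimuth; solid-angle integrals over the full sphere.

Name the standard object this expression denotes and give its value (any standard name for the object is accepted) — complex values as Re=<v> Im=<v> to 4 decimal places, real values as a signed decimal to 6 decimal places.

Clebsch–Gordan coefficient, +√(2/3) ≈ +0.816497

This is a Clebsch–Gordan (vector-coupling) coefficient.
√[5·1!0!4!/6! · 1!0!1!4!1!3!] = √(24)
  +(−1)^0/∏(0,1,0,1,0,3)! = 1/6  (running 1/6)
⟨..|..⟩ = √(24)·(1/6) = +0.816497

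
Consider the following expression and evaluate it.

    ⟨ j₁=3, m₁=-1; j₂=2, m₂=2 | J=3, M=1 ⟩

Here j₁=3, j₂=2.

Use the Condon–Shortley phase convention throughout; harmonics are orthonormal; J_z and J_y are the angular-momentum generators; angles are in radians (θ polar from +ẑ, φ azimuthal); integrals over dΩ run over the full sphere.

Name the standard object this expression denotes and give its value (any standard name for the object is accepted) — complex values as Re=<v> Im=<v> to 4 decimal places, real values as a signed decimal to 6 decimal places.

This is a Clebsch–Gordan (vector-coupling) coefficient.
triangle: 2!*4!*2!/9! = 96/362880
(j±m)!: 2!*4!*4!*0!*4!*2! = 55296
prefactor² = (2J+1)*Δ*N² = 512/5
  k=2: +1/(2!*0!*2!*2!*2!*0!) = 1/16
Σ = 1/16  ⇒  CG² = 512/5*(1/16)² = 2/5
CG = +√(2/5) = +0.632456

Clebsch–Gordan coefficient, +√(2/5) ≈ +0.632456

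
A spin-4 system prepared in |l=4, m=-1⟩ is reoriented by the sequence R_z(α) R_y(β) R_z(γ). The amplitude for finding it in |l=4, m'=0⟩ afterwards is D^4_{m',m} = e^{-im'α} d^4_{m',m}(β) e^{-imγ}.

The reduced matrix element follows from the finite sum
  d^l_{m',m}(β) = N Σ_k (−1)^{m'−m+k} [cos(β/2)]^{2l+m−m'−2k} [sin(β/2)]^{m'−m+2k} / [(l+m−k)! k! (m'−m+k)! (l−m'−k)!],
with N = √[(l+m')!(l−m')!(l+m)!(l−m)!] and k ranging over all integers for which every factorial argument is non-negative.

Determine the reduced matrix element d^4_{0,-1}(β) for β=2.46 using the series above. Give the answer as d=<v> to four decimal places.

d=0.3341

d^4_{0,-1}(β=2.4600) via the finite sum:
Half-angle: c=0.334238, s=0.942489. N=√(24·24·6·120)=643.987578
Admissible k: 0..3 (factorial args all ≥0)
  k=0: (−1)^1·643.9876/(144)·0.3342^7·0.9425^1 = -0.001964
  k=1: (−1)^2·643.9876/(24)·0.3342^5·0.9425^3 = +0.093707
  k=2: (−1)^3·643.9876/(24)·0.3342^3·0.9425^5 = -0.745098
  k=3: (−1)^4·643.9876/(144)·0.3342^1·0.9425^7 = +0.987424
d^4_{0,-1}(2.4600) = -0.001964 +0.093707 -0.745098 +0.987424 = +0.334069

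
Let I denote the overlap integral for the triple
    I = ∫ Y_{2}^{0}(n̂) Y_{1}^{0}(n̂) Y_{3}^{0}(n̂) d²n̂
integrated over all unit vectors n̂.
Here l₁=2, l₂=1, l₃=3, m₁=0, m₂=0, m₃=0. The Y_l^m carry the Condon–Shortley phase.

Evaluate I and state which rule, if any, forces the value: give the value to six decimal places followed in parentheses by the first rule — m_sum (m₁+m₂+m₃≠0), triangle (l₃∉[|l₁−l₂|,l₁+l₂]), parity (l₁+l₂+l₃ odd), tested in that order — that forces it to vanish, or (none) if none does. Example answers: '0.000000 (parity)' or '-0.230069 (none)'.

0.247767 (none)

Checks pass: Σm=0; 6 even; l₃=3∈[1,3].
(2·2+1)(2·1+1)(2·3+1) = 105
Δ: 0! 4! 2! / 7! → 1/105
sum: t=0:+1/4 = 1/4
3j²(2 1 3; 0 0 0) = Δ·Π!·Σ² = 3/35  (sign -1)
(m-triple is (0,0,0) — same symbol as above.)
combine: 4πI² = 105·3/35·3/35 = 27/35
take √, sign +1: I = 0.24776670
No selection rule forces the value: the integral is nonzero (none).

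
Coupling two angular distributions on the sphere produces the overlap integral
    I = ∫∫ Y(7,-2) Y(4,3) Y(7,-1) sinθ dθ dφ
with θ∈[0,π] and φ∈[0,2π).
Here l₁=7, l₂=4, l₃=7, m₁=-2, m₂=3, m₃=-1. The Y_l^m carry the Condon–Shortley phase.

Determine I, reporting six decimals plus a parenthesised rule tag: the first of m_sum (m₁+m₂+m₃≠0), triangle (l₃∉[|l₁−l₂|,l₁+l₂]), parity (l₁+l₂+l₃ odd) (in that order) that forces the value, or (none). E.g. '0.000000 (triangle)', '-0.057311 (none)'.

Checks pass: Σm=0; 18 even; l₃=7∈[3,11].
(2·7+1)(2·4+1)(2·7+1) = 2025
Δ: 4! 10! 4! / 19! → 1/58198140
sum: t=0:+1/17418240 t=1:−1/622080 t=2:+1/230400 t=3:−1/622080 t=4:+1/17418240 = 1/806400
3j²(7 4 7; 0 0 0) = Δ·Π!·Σ² = 2268/230945  (sign -1)
sum: t=3:−1/2488320 t=4:+1/2073600 = 1/12441600
3j²(7 4 7; -2 3 -1) = Δ·Π!·Σ² = 98/138567  (sign +1)
combine: 4πI² = 2025·2268/230945·98/138567 = 30005640/2133423721
take √, sign -1: I = -0.03345476
No selection rule forces the value: the integral is nonzero (none).

-0.033455 (none)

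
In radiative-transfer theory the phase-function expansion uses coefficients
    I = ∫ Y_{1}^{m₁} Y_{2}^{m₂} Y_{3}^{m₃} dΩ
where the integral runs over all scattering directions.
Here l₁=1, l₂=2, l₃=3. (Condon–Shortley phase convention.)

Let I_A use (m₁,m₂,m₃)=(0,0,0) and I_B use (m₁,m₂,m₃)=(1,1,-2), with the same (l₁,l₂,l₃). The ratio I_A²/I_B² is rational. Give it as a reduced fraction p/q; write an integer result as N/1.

l's match ⇒ only the (l;m) 3-j factors differ between A and B.
A: triangle coeff Δ(1,2,3) = 1/105; Σ_t [0,0]: t=0:+1/4 = 1/4; (3j)²=3/35 [(1 2 3; 0 0 0)], sign=-1
B: triangle coeff Δ(1,2,3) = 1/105; Σ_t [0,0]: t=0:+1/12 = 1/12; (3j)²=2/21 [(1 2 3; 1 1 -2)], sign=-1
I_A²/I_B² = (3/35)/(2/21) = 9/10

9/10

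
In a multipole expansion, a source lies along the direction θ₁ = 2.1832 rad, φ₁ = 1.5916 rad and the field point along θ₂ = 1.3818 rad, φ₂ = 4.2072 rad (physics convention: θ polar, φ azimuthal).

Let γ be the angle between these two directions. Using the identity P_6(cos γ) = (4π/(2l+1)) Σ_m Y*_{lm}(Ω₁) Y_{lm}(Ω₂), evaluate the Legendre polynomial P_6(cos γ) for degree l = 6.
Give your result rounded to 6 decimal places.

-0.395993

Expand P_6 via completeness: Σ_{m} conj(Y_{6,m}) at Ω₁ times Y_{6,m} at Ω₂ —
  term(m=-6) = -0.06289 - 0.00090j   from Y*(Ω₁)=-0.14388 - 0.01805j, Y(Ω₂)=0.43107 - 0.04781j
  term(m=-5) = -0.08843 + 0.04965j   from Y*(Ω₁)=0.03664 - 0.35098j, Y(Ω₂)=-0.16596 - 0.23462j
  term(m=-4) = 0.04351 - 0.07372j   from Y*(Ω₁)=0.41998 + 0.03503j, Y(Ω₂)=0.08834 - 0.18290j
  term(m=-3) = 0.00028 - 0.03944j   from Y*(Ω₁)=-0.00812 + 0.12998j, Y(Ω₂)=-0.30239 + 0.01672j
  term(m=-2) = -0.01854 - 0.03247j   from Y*(Ω₁)=0.29298 + 0.01220j, Y(Ω₂)=-0.06777 - 0.10799j
  term(m=-1) = -0.06646 - 0.03858j   from Y*(Ω₁)=-0.00528 + 0.25378j, Y(Ω₂)=-0.14651 + 0.26492j
  term(m=+0) = -0.02463 + 0.00000j   from Y*(Ω₁)=0.23114 + 0.00000j, Y(Ω₂)=-0.10655 + 0.00000j
  term(m=+1) = -0.06646 + 0.03858j   from Y*(Ω₁)=0.00528 + 0.25378j, Y(Ω₂)=0.14651 + 0.26492j
  term(m=+2) = -0.01854 + 0.03247j   from Y*(Ω₁)=0.29298 - 0.01220j, Y(Ω₂)=-0.06777 + 0.10799j
  term(m=+3) = 0.00028 + 0.03944j   from Y*(Ω₁)=0.00812 + 0.12998j, Y(Ω₂)=0.30239 + 0.01672j
  term(m=+4) = 0.04351 + 0.07372j   from Y*(Ω₁)=0.41998 - 0.03503j, Y(Ω₂)=0.08834 + 0.18290j
  term(m=+5) = -0.08843 - 0.04965j   from Y*(Ω₁)=-0.03664 - 0.35098j, Y(Ω₂)=0.16596 - 0.23462j
  term(m=+6) = -0.06289 + 0.00090j   from Y*(Ω₁)=-0.14388 + 0.01805j, Y(Ω₂)=0.43107 + 0.04781j
Accumulated sum -0.40966 - 0.00000j; after 4π/(2l+1) scaling, -0.39599 - 0.00000j ⇒ P_6 = -0.395993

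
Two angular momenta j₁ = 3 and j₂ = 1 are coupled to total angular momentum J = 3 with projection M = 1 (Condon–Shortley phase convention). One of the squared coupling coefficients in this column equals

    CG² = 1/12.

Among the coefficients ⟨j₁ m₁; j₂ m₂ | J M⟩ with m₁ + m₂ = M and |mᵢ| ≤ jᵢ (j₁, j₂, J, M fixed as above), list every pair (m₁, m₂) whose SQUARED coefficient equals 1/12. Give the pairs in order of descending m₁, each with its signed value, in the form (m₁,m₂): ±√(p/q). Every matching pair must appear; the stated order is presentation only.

Admissible pairs with m₁+m₂ = M = 1: (0,1), (1,0), (2,-1)
  (m₁,m₂)=(2,-1): CG² = 5/12, CG = +√(5/12)
  (m₁,m₂)=(1,0): CG² = 1/12, CG = +√(1/12)   ← matches the target
  (m₁,m₂)=(0,1): CG² = 1/2, CG = −√(1/2)
Pairs with CG² = 1/12: (1,0): +√(1/12)

(1,0): +√(1/12)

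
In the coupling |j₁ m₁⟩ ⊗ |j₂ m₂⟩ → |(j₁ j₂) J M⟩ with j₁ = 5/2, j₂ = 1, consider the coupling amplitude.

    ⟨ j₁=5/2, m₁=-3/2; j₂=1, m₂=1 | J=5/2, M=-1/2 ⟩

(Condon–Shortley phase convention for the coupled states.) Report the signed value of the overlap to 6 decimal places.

−√(16/35) ≈ -0.676123

√[6·1!4!1!/7! · 1!4!2!0!2!3!] = √(576/35)
  +(−1)^1/∏(1,0,3,1,1,0)! = -1/6  (running -1/6)
⟨..|..⟩ = √(576/35)·(-1/6) = -0.676123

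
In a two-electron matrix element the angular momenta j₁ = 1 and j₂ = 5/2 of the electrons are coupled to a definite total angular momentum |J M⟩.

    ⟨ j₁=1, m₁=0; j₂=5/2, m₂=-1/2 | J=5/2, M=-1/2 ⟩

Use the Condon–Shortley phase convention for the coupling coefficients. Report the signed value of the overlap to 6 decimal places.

+√(1/35) = +0.169031

triangle: 1!×1!×4!/7! = 24/5040
(j±m)!: 1!×1!×2!×3!×2!×3! = 144
prefactor² = (2J+1)×Δ×N² = 144/35
  k=0: +1/(0!×1!×1!×2!×0!×2!) = 1/4
  k=1: −1/(1!×0!×0!×1!×1!×3!) = -1/6
Σ = 1/12  ⇒  CG² = 144/35×(1/12)² = 1/35
CG = +√(1/35) = +0.169031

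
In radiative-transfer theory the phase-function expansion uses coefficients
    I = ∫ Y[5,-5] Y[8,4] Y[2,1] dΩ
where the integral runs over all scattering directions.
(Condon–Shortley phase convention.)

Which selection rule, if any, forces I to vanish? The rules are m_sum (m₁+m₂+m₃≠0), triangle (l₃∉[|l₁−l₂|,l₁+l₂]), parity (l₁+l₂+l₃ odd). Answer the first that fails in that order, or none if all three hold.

m₁+m₂+m₃ = -5 + 4 + 1 = 0  ✓
triangle: need |l₁−l₂| ≤ l₃ ≤ l₁+l₂ = [3,13]; l₃=2 is outside  ✗
parity: l₁+l₂+l₃ = 15 is odd

triangle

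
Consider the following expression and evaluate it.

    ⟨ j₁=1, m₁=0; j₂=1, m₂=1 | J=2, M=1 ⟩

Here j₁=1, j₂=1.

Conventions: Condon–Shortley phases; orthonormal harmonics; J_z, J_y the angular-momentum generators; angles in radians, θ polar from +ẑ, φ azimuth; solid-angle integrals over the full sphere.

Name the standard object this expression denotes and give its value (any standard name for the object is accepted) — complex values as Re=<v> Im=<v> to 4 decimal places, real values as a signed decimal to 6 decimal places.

Clebsch–Gordan coefficient, +√(1/2) ≈ +0.707107

This is a Clebsch–Gordan (vector-coupling) coefficient.
j₁+j₂−J=0  J+j₁−j₂=2  J−j₁+j₂=2  j₁+j₂+J+1=5
(j₁±m₁, j₂±m₂, J±M) = (1,1,2,0,3,1)
P² = 2
sum k=0..0:
  [0] +1/2 = 1/2
S = 1/2
C² = P²·S² = 1/2 ; C = +0.707107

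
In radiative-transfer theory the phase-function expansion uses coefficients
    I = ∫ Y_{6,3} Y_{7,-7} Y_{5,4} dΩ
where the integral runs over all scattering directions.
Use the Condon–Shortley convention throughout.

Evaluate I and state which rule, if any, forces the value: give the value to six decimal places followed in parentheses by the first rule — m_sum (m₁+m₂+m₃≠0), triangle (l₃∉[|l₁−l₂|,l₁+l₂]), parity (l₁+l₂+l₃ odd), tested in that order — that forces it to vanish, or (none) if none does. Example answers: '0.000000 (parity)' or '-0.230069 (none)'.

m-sum 0 ✓  L=18 even ✓  1≤5≤13 ✓
Π(2lᵢ+1) = 13×15×11 = 2145
triangle coeff Δ(6,7,5) = 1/174594420
Σ_t [2,6]: t=2:+1/4147200 t=3:−1/207360 t=4:+1/82944 t=5:−1/207360 t=6:+1/4147200 = 1/345600
(3j)²=420/46189 [(6 7 5; 0 0 0)], sign=-1
Σ_t [0,0]: t=0:+1/174182400 = 1/174182400
(3j)²=21/1615 [(6 7 5; 3 -7 4)], sign=-1
⇒ 4πI² = 26460/104329
I = (+1)√(26460/104329/(4π)) = 0.14206512
No selection rule forces the value: the integral is nonzero (none).

0.142065 (none)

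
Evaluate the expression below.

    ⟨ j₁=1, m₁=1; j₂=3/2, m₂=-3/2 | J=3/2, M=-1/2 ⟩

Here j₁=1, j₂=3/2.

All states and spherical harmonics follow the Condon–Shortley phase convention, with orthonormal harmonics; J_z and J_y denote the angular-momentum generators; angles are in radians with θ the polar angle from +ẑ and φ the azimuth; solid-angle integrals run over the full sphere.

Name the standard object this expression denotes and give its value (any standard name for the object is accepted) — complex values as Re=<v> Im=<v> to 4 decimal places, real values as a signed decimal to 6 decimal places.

Clebsch–Gordan coefficient, +√(2/5) ≈ +0.632456

This is a Clebsch–Gordan (vector-coupling) coefficient.
j₁+j₂−J=1  J+j₁−j₂=1  J−j₁+j₂=2  j₁+j₂+J+1=5
(j₁±m₁, j₂±m₂, J±M) = (2,0,0,3,1,2)
P² = 8/5
sum k=0..0:
  [0] +1/2 = 1/2
S = 1/2
C² = P²·S² = 2/5 ; C = +0.632456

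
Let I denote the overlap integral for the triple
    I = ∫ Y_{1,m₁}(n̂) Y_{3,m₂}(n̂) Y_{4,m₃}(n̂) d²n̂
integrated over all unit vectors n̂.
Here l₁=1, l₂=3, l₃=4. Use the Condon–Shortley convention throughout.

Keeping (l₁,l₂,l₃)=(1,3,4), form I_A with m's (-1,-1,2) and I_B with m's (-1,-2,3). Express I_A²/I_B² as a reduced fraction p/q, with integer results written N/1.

Shared (l₁,l₂,l₃)=(1,3,4): N and (l;000)² cancel in I_A²/I_B².
A: Δ = 0!·2!·6!/9! = 1/252; Racah Σ t=0..0: t=0:+1/96 = 1/96; ⇒ 3j(1 3 4; -1 -1 2)² = 5/84, sgn +1
B: Δ = 0!·2!·6!/9! = 1/252; Racah Σ t=0..0: t=0:+1/240 = 1/240; ⇒ 3j(1 3 4; -1 -2 3)² = 1/12, sgn -1
I_A²/I_B² = (5/84)/(1/12) = 5/7

5/7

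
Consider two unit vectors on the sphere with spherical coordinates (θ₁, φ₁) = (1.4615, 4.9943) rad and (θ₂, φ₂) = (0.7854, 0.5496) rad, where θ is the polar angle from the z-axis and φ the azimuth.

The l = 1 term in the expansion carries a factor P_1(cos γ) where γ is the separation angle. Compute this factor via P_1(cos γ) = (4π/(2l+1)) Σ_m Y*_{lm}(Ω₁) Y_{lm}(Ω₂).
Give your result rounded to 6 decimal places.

Term-by-term m-sum for l=1 (normalisation 4π/3 = 4.188790):
  [-1]  conj(Y_{1,-1})(Ω₁) = (0.095540, -0.329876) ; Y_{1,-1}(Ω₂) = (0.208324, -0.127610) ; Δ = (-0.022192, -0.080913)
  [+0]  conj(Y_{1,0})(Ω₁) = (0.053296, -0.000000) ; Y_{1,0}(Ω₂) = (0.345494, 0.000000) ; Δ = (0.018413, 0.000000)
  [+1]  conj(Y_{1,1})(Ω₁) = (-0.095540, -0.329876) ; Y_{1,1}(Ω₂) = (-0.208324, -0.127610) ; Δ = (-0.022192, 0.080913)
Σ over m = (-0.025971, 0.000000); ×(4π/3) → (-0.108786, 0.000000). Real part: -0.108786

-0.108786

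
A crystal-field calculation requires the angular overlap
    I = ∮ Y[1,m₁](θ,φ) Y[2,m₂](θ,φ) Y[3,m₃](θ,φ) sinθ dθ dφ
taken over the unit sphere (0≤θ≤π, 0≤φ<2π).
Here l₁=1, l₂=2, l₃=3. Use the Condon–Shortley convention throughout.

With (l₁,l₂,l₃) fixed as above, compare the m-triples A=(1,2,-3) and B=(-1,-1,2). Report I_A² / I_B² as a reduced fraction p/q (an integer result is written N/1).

3/2

l's match ⇒ only the (l;m) 3-j factors differ between A and B.
A: triangle coeff Δ(1,2,3) = 1/105; Σ_t [0,0]: t=0:+1/48 = 1/48; (3j)²=1/7 [(1 2 3; 1 2 -3)], sign=+1
B: triangle coeff Δ(1,2,3) = 1/105; Σ_t [0,0]: t=0:+1/12 = 1/12; (3j)²=2/21 [(1 2 3; -1 -1 2)], sign=-1
I_A²/I_B² = (1/7)/(2/21) = 3/2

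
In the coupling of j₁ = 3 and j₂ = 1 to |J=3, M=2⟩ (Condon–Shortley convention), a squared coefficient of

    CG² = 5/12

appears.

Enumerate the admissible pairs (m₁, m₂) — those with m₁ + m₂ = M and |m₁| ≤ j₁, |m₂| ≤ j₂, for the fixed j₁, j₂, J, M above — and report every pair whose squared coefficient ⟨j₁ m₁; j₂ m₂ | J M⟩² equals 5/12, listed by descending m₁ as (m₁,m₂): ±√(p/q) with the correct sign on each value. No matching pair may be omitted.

(1,1): −√(5/12)

Admissible pairs with m₁+m₂ = M = 2: (1,1), (2,0), (3,-1)
  (m₁,m₂)=(3,-1): CG² = 1/4, CG = +√(1/4)
  (m₁,m₂)=(2,0): CG² = 1/3, CG = +√(1/3)
  (m₁,m₂)=(1,1): CG² = 5/12, CG = −√(5/12)   ← matches the target
Pairs with CG² = 5/12: (1,1): −√(5/12)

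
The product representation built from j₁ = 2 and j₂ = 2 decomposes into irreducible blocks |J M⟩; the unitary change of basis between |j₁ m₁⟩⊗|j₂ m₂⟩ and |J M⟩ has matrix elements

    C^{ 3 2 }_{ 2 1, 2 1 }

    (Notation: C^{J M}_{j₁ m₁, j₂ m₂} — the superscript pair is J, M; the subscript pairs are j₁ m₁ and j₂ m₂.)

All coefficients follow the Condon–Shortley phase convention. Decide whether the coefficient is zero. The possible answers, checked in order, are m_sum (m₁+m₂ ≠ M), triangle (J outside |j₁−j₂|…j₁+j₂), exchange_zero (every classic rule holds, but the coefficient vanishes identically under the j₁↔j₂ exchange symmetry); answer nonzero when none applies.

exchange_zero

m-sum: m₁+m₂ = 1+1 = 2, M = 2  ✓
triangle: |j₁−j₂| = 0 ≤ J = 3 ≤ j₁+j₂ = 4  ✓
exchange: j₁=j₂ and m₁=m₂, and (−1)^(j₁+j₂−J) = (−1)^1 = −1 forces ⟨j₁m₁;j₂m₂|JM⟩ = −⟨j₂m₂;j₁m₁|JM⟩ = −⟨j₁m₁;j₂m₂|JM⟩ ⇒ the coefficient vanishes identically
Racah sum check: Σ_k collapses to 0 ⇒ CG = 0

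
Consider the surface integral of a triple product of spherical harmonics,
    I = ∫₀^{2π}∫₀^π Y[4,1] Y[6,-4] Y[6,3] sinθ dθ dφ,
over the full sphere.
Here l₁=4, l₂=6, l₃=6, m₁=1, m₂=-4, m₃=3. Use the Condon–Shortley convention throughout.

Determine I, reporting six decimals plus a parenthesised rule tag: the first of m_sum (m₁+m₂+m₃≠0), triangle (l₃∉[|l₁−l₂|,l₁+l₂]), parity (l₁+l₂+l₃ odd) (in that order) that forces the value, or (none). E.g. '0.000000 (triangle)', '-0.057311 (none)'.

0.077598 (none)

Checks pass: Σm=0; 16 even; l₃=6∈[2,10].
(2·4+1)(2·6+1)(2·6+1) = 1521
Δ: 4! 4! 8! / 17! → 1/15315300
sum: t=0:+1/829440 t=1:−1/25920 t=2:+1/9216 t=3:−1/25920 t=4:+1/829440 = 7/207360
3j²(4 6 6; 0 0 0) = Δ·Π!·Σ² = 28/2431  (sign +1)
sum: t=0:+1/207360 t=1:−1/120960 t=2:+1/967680 = -1/414720
3j²(4 6 6; 1 -4 3) = Δ·Π!·Σ² = 21/4862  (sign +1)
combine: 4πI² = 1521·28/2431·21/4862 = 2646/34969
take √, sign +1: I = 0.07759762
No selection rule forces the value: the integral is nonzero (none).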